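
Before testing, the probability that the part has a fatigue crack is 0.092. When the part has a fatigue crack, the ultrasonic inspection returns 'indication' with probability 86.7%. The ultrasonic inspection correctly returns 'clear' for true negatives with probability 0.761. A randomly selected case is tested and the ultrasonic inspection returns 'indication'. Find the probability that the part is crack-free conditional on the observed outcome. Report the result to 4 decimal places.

Write H for 'the part has a fatigue crack'. Prior odds H:¬H = 0.092/0.908 = 0.10132. For the 'indication' outcome, the likelihood ratio is 0.867/0.239 = 3.6276.
Posterior odds = 0.10132 × 3.6276 = 0.36756, so P(H|E) = 0.36756/(1+0.36756) = 0.2688. Then P(¬H|E) = 1 − 0.2688 = 0.7312.

P(¬H | E) ≈ 0.7312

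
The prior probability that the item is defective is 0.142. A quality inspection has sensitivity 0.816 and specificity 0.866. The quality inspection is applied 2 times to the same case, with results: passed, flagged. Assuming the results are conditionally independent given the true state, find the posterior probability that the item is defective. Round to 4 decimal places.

Posterior P(H) ≈ 0.1764

Let H be the event that the item is defective; start with P(H) = 0.142. P('flagged'|H) = 0.816, P('flagged'|¬H) = 0.134.
Update on result 1 ('passed'): P(H) ← 0.184·0.1420 / (0.184·0.1420 + 0.866·0.8580) = 0.026128/0.76916 = 0.0340.
Update on result 2 ('flagged'): P(H) ← 0.816·0.0340 / (0.816·0.0340 + 0.134·0.9660) = 0.027719/0.15717 = 0.1764.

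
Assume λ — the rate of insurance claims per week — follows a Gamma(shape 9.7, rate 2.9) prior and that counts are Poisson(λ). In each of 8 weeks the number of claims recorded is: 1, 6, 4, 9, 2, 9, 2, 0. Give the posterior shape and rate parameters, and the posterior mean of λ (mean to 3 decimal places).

Posterior: Gamma(shape=42.7, rate=10.9); mean ≈ 3.917

The Poisson likelihood adds the total count to the shape and the number of exposure periods to the rate. Here ∑xᵢ = 33 and n = 8, so shape 9.7→42.7 and rate 2.9→10.9.
Posterior mean = shape/rate = 42.7/10.9 = 3.917.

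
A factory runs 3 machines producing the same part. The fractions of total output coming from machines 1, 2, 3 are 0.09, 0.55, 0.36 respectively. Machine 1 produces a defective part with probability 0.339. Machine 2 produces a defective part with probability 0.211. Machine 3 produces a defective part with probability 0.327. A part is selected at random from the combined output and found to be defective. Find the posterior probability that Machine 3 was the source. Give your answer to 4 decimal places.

Posterior probability ≈ 0.4454

P(defective|M1) = 0.339; P(defective|M2) = 0.211; P(defective|M3) = 0.327.
Prior × likelihood for each source: 0.09·0.339=0.03051, 0.55·0.211=0.1161, 0.36·0.327=0.1177. Summing gives P(defective) = 0.26428.
P(Machine 3 | defective) = 0.1177 / 0.26428 = 0.4454.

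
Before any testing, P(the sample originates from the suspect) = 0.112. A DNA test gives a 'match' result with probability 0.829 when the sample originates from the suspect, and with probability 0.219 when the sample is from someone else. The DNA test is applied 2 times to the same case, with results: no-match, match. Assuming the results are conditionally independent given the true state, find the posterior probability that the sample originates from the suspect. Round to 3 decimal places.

Posterior P(H) ≈ 0.095

With H the event that the sample originates from the suspect, the joint likelihood of the observed sequence is P(data|H) = 0.171·0.829 = 0.14176 and P(data|¬H) = 0.781·0.219 = 0.17104.
Bayes: P(H|data) = 0.112·0.14176 / (0.112·0.14176 + 0.888·0.17104) = 0.015877/0.16776 = 0.0946.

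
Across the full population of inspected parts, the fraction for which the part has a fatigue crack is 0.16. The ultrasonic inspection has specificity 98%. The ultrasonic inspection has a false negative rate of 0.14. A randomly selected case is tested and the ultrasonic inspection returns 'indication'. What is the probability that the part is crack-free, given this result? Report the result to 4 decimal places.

P(¬H | E) ≈ 0.1088

Write H for 'the part has a fatigue crack'. Prior odds H:¬H = 0.16/0.84 = 0.19048. For the 'indication' outcome, the likelihood ratio is 0.86/0.02 = 43.000.
Posterior odds = 0.19048 × 43.000 = 8.1905, so P(H|E) = 8.1905/(1+8.1905) = 0.8912. Then P(¬H|E) = 1 − 0.8912 = 0.1088.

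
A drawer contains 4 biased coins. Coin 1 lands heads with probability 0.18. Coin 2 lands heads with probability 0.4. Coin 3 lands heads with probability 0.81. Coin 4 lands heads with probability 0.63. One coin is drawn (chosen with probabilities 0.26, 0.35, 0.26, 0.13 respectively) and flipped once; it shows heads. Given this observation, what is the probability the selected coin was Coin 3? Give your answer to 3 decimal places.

Tabulate prior·likelihood by source: [1] prior 0.26, lik 0.18, product 0.04680; [2] prior 0.35, lik 0.4, product 0.1400; [3] prior 0.26, lik 0.81, product 0.2106; [4] prior 0.13, lik 0.63, product 0.08190.
Normalizing constant = 0.47930; the posterior for Coin 3 is its product over the sum, 0.2106/0.47930 = 0.439.

Posterior probability ≈ 0.439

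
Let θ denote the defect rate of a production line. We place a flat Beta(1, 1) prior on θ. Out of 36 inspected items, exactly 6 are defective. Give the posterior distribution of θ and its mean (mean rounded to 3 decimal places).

Posterior: Beta(7, 31); mean ≈ 0.184

The binomial likelihood is conjugate to the Beta prior: with 6 successes and 30 failures, the posterior is Beta(1+6, 1+30) = Beta(7, 31).
Posterior mean = α/(α+β) = 7/38 = 0.184.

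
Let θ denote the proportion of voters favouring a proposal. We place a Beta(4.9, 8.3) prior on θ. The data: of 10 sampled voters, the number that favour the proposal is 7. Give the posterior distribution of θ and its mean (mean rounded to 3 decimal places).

Observing 7 successes and 3 failures updates Beta(4.9, 8.3) by adding the success and failure counts to the two shape parameters: α = 4.9+7 = 11.9, β = 8.3+3 = 11.3.
E[θ | data] = 11.9/(11.9+11.3) = 0.513.

Posterior: Beta(11.9, 11.3); mean ≈ 0.513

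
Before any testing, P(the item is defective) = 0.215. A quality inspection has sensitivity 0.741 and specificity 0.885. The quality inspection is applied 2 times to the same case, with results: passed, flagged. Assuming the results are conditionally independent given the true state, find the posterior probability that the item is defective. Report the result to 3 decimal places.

Let H be the event that the item is defective; start with P(H) = 0.215. P('flagged'|H) = 0.741, P('flagged'|¬H) = 0.115.
Update on result 1 ('passed'): P(H) ← 0.259·0.2150 / (0.259·0.2150 + 0.885·0.7850) = 0.055685/0.75041 = 0.0742.
Update on result 2 ('flagged'): P(H) ← 0.741·0.0742 / (0.741·0.0742 + 0.115·0.9258) = 0.054987/0.16145 = 0.3406.

Posterior P(H) ≈ 0.341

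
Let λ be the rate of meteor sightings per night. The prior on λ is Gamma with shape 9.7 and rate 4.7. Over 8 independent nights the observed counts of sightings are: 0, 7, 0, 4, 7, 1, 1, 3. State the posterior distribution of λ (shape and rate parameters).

The Poisson likelihood adds the total count to the shape and the number of exposure periods to the rate. Here ∑xᵢ = 23 and n = 8, so shape 9.7→32.7 and rate 4.7→12.7.

Posterior: Gamma(shape=32.7, rate=12.7)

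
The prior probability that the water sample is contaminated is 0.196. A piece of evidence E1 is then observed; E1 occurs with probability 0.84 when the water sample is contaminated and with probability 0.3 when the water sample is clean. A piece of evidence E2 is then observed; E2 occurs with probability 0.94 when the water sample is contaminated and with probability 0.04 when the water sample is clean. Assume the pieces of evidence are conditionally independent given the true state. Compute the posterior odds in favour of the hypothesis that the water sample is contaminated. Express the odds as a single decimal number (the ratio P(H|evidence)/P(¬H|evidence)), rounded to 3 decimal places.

Prior odds = 0.196/(1−0.196) = 0.24378. In log-odds, ln(0.24378) = -1.4115.
Add log likelihood ratios: ln(2.8000) + ln(23.500) = 4.1866.
Posterior log-odds = 2.7751, so posterior odds = exp(2.7751) = 16.041.

Posterior odds ≈ 16.041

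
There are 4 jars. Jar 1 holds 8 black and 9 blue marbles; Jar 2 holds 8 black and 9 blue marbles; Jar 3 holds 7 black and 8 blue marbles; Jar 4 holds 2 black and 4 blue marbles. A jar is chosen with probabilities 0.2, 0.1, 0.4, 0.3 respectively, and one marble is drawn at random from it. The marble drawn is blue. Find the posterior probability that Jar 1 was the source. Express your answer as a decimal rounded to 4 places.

P(blue|Jar 1) = 0.5294; P(blue|Jar 2) = 0.5294; P(blue|Jar 3) = 0.5333; P(blue|Jar 4) = 0.6667.
Prior × likelihood for each source: 0.2·0.5294=0.1059, 0.1·0.5294=0.05294, 0.4·0.5333=0.2133, 0.3·0.6667=0.2000. Summing gives P(blue) = 0.57216.
P(Jar 1 | blue) = 0.1059 / 0.57216 = 0.1851.

Posterior probability ≈ 0.1851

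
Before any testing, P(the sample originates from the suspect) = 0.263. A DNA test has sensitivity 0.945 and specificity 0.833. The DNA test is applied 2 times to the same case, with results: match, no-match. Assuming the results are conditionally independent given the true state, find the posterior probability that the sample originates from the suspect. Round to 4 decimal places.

Let H be the event that the sample originates from the suspect; start with P(H) = 0.263. P('match'|H) = 0.945, P('match'|¬H) = 0.167.
Update on result 1 ('match'): P(H) ← 0.945·0.2630 / (0.945·0.2630 + 0.167·0.7370) = 0.24854/0.37161 = 0.6688.
Update on result 2 ('no-match'): P(H) ← 0.055·0.6688 / (0.055·0.6688 + 0.833·0.3312) = 0.036784/0.31267 = 0.1176.

Posterior P(H) ≈ 0.1176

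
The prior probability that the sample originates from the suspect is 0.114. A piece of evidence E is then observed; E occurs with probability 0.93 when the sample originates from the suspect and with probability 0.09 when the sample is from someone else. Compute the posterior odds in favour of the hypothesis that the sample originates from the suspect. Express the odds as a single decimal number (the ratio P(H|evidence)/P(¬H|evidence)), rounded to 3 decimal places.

Prior odds = 0.114/(1−0.114) = 0.12867. In log-odds, ln(0.12867) = -2.0505.
Add log likelihood ratio: ln(10.333) = 2.3354.
Posterior log-odds = 0.28486, so posterior odds = exp(0.28486) = 1.3296.

Posterior odds ≈ 1.330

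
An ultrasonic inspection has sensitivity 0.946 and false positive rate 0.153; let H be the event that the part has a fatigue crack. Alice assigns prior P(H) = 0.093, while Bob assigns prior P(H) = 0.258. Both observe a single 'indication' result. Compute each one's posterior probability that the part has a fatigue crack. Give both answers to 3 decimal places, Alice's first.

Alice: 0.388; Bob: 0.683

The likelihood ratio for an 'indication' result is 0.946/0.153 = 6.1830.
Alice: prior odds 0.093/0.907 = 0.10254; posterior odds 0.63398; posterior probability 0.388.
Bob: prior odds 0.258/0.742 = 0.34771; posterior odds 2.1499; posterior probability 0.683.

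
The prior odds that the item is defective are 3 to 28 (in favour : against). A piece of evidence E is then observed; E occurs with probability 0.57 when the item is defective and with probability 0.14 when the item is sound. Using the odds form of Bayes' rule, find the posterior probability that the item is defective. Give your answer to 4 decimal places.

Prior odds = 3/28 = 0.10714.
Likelihood ratio for E = 0.57/0.14 = 4.0714.
Posterior odds = prior odds × LR = 0.43622.
Posterior probability = odds/(1+odds) = 0.43622/1.4362 = 0.3037.

Posterior probability ≈ 0.3037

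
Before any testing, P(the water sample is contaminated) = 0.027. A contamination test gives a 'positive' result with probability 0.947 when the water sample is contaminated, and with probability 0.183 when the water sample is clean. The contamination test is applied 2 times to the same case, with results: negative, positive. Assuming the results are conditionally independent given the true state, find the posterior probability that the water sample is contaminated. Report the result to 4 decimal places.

With H the event that the water sample is contaminated, the joint likelihood of the observed sequence is P(data|H) = 0.053·0.947 = 0.050191 and P(data|¬H) = 0.817·0.183 = 0.14951.
Bayes: P(H|data) = 0.027·0.050191 / (0.027·0.050191 + 0.973·0.14951) = 0.0013552/0.14683 = 0.0092.

Posterior P(H) ≈ 0.0092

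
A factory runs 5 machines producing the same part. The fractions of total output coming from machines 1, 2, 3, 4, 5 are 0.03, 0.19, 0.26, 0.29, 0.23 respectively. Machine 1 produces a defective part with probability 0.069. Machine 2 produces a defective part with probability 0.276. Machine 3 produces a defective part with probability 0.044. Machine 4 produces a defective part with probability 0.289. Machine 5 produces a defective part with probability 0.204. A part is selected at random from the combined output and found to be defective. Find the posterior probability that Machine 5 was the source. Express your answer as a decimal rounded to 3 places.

Tabulate prior·likelihood by source: [1] prior 0.03, lik 0.069, product 0.002070; [2] prior 0.19, lik 0.276, product 0.05244; [3] prior 0.26, lik 0.044, product 0.01144; [4] prior 0.29, lik 0.289, product 0.08381; [5] prior 0.23, lik 0.204, product 0.04692.
Normalizing constant = 0.19668; the posterior for Machine 5 is its product over the sum, 0.04692/0.19668 = 0.239.

Posterior probability ≈ 0.239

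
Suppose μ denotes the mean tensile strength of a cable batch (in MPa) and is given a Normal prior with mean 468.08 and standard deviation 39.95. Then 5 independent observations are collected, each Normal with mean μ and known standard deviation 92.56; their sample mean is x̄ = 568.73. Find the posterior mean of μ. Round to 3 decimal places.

Prior precision 1/τ₀² = 1/39.95² = 0.00062657; data precision n/σ² = 5/92.56² = 0.00058361.
Posterior precision = 0.00062657 + 0.00058361 = 0.00121018.
Posterior mean = (0.00062657·468.08 + 0.00058361·568.73) / 0.00121018 = 516.619.

Posterior mean ≈ 516.619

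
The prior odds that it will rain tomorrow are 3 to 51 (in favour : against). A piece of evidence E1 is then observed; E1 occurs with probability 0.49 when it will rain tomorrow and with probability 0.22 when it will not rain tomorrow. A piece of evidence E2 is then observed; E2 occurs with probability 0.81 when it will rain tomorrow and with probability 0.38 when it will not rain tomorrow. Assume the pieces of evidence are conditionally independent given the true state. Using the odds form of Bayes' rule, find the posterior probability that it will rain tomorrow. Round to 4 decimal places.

Prior odds = 3/51 = 0.058824.
Likelihood ratio for E1 = 0.49/0.22 = 2.2273.
Likelihood ratio for E2 = 0.81/0.38 = 2.1316.
Posterior odds = prior odds × LR₁ × LR₂ = 0.27927.
Posterior probability = odds/(1+odds) = 0.27927/1.2793 = 0.2183.

Posterior probability ≈ 0.2183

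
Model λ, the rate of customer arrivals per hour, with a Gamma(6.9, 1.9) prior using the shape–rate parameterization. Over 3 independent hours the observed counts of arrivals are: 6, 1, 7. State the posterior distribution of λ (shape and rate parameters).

The Poisson likelihood adds the total count to the shape and the number of exposure periods to the rate. Here ∑xᵢ = 14 and n = 3, so shape 6.9→20.9 and rate 1.9→4.9.

Posterior: Gamma(shape=20.9, rate=4.9)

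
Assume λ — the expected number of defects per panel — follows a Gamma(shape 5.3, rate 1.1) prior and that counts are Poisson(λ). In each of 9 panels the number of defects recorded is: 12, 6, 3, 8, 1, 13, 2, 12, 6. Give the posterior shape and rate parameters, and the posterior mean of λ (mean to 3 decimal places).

Posterior: Gamma(shape=68.3, rate=10.1); mean ≈ 6.762

The Poisson likelihood adds the total count to the shape and the number of exposure periods to the rate. Here ∑xᵢ = 63 and n = 9, so shape 5.3→68.3 and rate 1.1→10.1.
Posterior mean = shape/rate = 68.3/10.1 = 6.762.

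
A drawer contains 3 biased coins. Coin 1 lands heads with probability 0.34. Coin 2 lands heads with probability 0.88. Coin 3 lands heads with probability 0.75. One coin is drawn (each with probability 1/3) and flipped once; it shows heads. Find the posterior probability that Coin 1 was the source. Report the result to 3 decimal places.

Posterior probability ≈ 0.173

P(heads|C1) = 0.34; P(heads|C2) = 0.88; P(heads|C3) = 0.75.
Prior × likelihood for each source: 0.333333·0.34=0.1133, 0.333333·0.88=0.2933, 0.333333·0.75=0.2500. Summing gives P(heads) = 0.65667.
P(Coin 1 | heads) = 0.1133 / 0.65667 = 0.173.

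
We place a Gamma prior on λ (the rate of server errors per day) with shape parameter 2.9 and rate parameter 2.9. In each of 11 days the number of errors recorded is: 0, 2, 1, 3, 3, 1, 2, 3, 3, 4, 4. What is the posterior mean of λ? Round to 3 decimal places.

Posterior mean ≈ 2.079

The Poisson likelihood adds the total count to the shape and the number of exposure periods to the rate. Here ∑xᵢ = 26 and n = 11, so shape 2.9→28.9 and rate 2.9→13.9.
E[λ | data] = 28.9/13.9 = 2.079.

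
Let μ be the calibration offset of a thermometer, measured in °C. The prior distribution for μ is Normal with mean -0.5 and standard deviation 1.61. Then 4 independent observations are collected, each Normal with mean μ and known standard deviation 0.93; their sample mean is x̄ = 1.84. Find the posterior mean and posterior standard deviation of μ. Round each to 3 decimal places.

Posterior mean ≈ 1.660; posterior SD ≈ 0.447

With known σ, the Normal prior is conjugate. Weight on the data is w = (n/σ²)/(n/σ² + 1/τ₀²) = 4.62481/(4.62481+0.385788) = 0.92301.
Posterior mean = w·x̄ + (1−w)·μ₀ = 0.92301·1.84 + 0.076994·-0.5 = 1.660. Posterior variance = 1/(4.62481+0.385788) = 0.199577, so SD = 0.447.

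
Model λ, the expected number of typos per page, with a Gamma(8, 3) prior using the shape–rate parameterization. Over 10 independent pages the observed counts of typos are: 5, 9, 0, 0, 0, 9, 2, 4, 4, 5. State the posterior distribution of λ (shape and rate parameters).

Posterior: Gamma(shape=46, rate=13)

Total count ∑xᵢ = 38 over n = 10 pages.
Gamma is conjugate to the Poisson likelihood: posterior is Gamma(shape = 8+38 = 46, rate = 3+10 = 13).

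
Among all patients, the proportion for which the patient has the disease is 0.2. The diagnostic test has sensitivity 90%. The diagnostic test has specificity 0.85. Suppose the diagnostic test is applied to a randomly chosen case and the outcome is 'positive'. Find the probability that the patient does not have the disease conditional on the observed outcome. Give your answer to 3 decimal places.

P(¬H | E) ≈ 0.400

Write H for 'the patient has the disease'. Prior odds H:¬H = 0.2/0.8 = 0.25000. For the 'positive' outcome, the likelihood ratio is 0.9/0.15 = 6.0000.
Posterior odds = 0.25000 × 6.0000 = 1.5000, so P(H|E) = 1.5000/(1+1.5000) = 0.600. Then P(¬H|E) = 1 − 0.600 = 0.400.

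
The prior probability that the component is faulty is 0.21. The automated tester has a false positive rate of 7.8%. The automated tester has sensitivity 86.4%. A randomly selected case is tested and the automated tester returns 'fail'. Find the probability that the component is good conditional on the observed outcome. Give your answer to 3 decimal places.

Let H be the event that the component is faulty. P(H) = 0.21, so P(¬H) = 0.79. With E the 'fail' result, P(E|H) = 0.864 and P(E|¬H) = 0.078.
P(E) = 0.864·0.21 + 0.078·0.79 = 0.18144 + 0.061620 = 0.24306.
By Bayes' theorem, P(H|E) = 0.18144 / 0.24306 = 0.746. Hence P(¬H|E) = 1 − 0.746 = 0.254.

P(¬H | E) ≈ 0.254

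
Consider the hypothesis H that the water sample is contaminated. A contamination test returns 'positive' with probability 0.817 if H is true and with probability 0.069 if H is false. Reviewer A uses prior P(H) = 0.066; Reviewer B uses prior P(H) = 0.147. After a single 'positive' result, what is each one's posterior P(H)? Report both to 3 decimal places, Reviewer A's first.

Reviewer A: 0.456; Reviewer B: 0.671

P('+'|H) = 0.817, P('+'|¬H) = 0.069.
Reviewer A: numerator 0.817·0.066 = 0.053922; evidence = 0.053922+0.069·0.934 = 0.11837; posterior = 0.456.
Reviewer B: numerator 0.817·0.147 = 0.12010; evidence = 0.12010+0.069·0.853 = 0.17896; posterior = 0.671.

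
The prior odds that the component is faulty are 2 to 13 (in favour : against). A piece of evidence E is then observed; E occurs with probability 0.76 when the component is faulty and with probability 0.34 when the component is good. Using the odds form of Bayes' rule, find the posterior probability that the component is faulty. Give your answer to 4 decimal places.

Prior odds = 2/13 = 0.15385. In log-odds, ln(0.15385) = -1.8718.
Add log likelihood ratio: ln(2.2353) = 0.80437.
Posterior log-odds = -1.0674, so posterior odds = exp(-1.0674) = 0.34389. Converting, P(H|E) = 0.34389/1.3439 = 0.2559.

Posterior probability ≈ 0.2559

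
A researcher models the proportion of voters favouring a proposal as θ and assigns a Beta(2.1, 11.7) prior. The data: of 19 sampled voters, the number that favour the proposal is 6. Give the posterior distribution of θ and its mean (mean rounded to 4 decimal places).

Posterior: Beta(8.1, 24.7); mean ≈ 0.2470

Observing 6 successes and 13 failures updates Beta(2.1, 11.7) by adding the success and failure counts to the two shape parameters: α = 2.1+6 = 8.1, β = 11.7+13 = 24.7.
E[θ | data] = 8.1/(8.1+24.7) = 0.2470.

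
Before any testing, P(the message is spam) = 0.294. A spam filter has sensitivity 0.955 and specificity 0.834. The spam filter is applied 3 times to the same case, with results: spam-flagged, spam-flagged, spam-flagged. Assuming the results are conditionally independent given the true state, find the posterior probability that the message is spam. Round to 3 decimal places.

Let H be the event that the message is spam; start with P(H) = 0.294. P('spam-flagged'|H) = 0.955, P('spam-flagged'|¬H) = 0.166.
Update on result 1 ('spam-flagged'): P(H) ← 0.955·0.2940 / (0.955·0.2940 + 0.166·0.7060) = 0.28077/0.39797 = 0.7055.
Update on result 2 ('spam-flagged'): P(H) ← 0.955·0.7055 / (0.955·0.7055 + 0.166·0.2945) = 0.67376/0.72265 = 0.9324.
Update on result 3 ('spam-flagged'): P(H) ← 0.955·0.9324 / (0.955·0.9324 + 0.166·0.0676) = 0.89040/0.90163 = 0.9875.

Posterior P(H) ≈ 0.988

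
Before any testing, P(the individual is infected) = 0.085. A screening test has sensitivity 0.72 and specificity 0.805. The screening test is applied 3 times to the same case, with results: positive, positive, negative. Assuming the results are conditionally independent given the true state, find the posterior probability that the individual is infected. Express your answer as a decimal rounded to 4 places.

With H the event that the individual is infected, the joint likelihood of the observed sequence is P(data|H) = 0.72·0.72·0.28 = 0.14515 and P(data|¬H) = 0.195·0.195·0.805 = 0.030610.
Bayes: P(H|data) = 0.085·0.14515 / (0.085·0.14515 + 0.915·0.030610) = 0.012338/0.040346 = 0.3058.

Posterior P(H) ≈ 0.3058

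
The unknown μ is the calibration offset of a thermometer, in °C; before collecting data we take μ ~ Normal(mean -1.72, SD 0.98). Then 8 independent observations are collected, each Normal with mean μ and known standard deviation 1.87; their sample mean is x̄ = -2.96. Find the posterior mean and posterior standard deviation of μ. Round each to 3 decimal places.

Posterior mean ≈ -2.572; posterior SD ≈ 0.548

Prior precision 1/τ₀² = 1/0.98² = 1.04123; data precision n/σ² = 8/1.87² = 2.28774.
Posterior precision = 1.04123 + 2.28774 = 3.32897, giving posterior SD = 1/√3.32897 = 0.548.
Posterior mean = (1.04123·-1.72 + 2.28774·-2.96) / 3.32897 = -2.572.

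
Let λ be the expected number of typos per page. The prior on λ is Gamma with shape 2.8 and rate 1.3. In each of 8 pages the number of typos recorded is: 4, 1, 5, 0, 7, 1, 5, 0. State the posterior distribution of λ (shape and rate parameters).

Total count ∑xᵢ = 23 over n = 8 pages.
Gamma is conjugate to the Poisson likelihood: posterior is Gamma(shape = 2.8+23 = 25.8, rate = 1.3+8 = 9.3).

Posterior: Gamma(shape=25.8, rate=9.3)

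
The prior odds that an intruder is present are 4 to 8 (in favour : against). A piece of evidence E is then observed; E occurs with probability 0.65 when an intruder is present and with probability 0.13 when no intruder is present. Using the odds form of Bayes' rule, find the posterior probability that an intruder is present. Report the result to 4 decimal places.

Prior odds = 4/8 = 0.50000. In log-odds, ln(0.50000) = -0.69315.
Add log likelihood ratio: ln(5.0000) = 1.6094.
Posterior log-odds = 0.91629, so posterior odds = exp(0.91629) = 2.5000. Converting, P(H|E) = 2.5000/3.5000 = 0.7143.

Posterior probability ≈ 0.7143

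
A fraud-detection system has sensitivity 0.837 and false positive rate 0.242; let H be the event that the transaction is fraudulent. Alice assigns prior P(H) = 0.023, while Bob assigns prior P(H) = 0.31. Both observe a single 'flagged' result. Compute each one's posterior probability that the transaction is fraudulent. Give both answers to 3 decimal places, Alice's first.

The likelihood ratio for a 'flagged' result is 0.837/0.242 = 3.4587.
Alice: prior odds 0.023/0.977 = 0.023541; posterior odds 0.081422; posterior probability 0.075.
Bob: prior odds 0.31/0.69 = 0.44928; posterior odds 1.5539; posterior probability 0.608.

Alice: 0.075; Bob: 0.608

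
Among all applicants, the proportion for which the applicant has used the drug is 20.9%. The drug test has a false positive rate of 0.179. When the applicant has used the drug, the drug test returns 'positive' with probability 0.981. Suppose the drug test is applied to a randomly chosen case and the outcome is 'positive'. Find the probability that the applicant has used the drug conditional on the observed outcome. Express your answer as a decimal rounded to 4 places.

P(H | E) ≈ 0.5915

Write H for 'the applicant has used the drug'. Prior odds H:¬H = 0.209/0.791 = 0.26422. For the 'positive' outcome, the likelihood ratio is 0.981/0.179 = 5.4804.
Posterior odds = 0.26422 × 5.4804 = 1.4481, so P(H|E) = 1.4481/(1+1.4481) = 0.5915.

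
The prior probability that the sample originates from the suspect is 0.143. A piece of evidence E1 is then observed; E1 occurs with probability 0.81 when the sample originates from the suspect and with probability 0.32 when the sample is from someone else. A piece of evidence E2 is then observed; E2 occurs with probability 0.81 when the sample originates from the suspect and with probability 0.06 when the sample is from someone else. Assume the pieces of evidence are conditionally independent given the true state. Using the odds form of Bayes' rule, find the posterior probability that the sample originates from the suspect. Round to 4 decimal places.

Prior odds = 0.143/(1−0.143) = 0.16686. In log-odds, ln(0.16686) = -1.7906.
Add log likelihood ratios: ln(2.5312) + ln(13.500) = 3.5314.
Posterior log-odds = 1.7408, so posterior odds = exp(1.7408) = 5.7020. Converting, P(H|E) = 5.7020/6.7020 = 0.8508.

Posterior probability ≈ 0.8508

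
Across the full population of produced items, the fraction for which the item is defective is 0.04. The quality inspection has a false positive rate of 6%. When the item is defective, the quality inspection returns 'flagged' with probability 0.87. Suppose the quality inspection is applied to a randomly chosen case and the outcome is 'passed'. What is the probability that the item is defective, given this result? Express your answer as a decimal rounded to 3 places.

P(H | E) ≈ 0.006

Let H be the event that the item is defective. P(H) = 0.04, so P(¬H) = 0.96. With E the 'passed' result, P(E|H) = 0.13 and P(E|¬H) = 0.94.
P(E) = 0.13·0.04 + 0.94·0.96 = 0.0052000 + 0.90240 = 0.90760.
By Bayes' theorem, P(H|E) = 0.0052000 / 0.90760 = 0.006.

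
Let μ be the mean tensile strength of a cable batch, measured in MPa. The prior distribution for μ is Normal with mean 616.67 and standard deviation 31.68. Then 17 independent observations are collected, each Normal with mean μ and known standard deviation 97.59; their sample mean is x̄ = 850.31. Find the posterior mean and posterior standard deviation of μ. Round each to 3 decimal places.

Prior precision 1/τ₀² = 1/31.68² = 0.00099639; data precision n/σ² = 17/97.59² = 0.00178500.
Posterior precision = 0.00099639 + 0.00178500 = 0.00278139, giving posterior SD = 1/√0.00278139 = 18.961.
Posterior mean = (0.00099639·616.67 + 0.00178500·850.31) / 0.00278139 = 766.612.

Posterior mean ≈ 766.612; posterior SD ≈ 18.961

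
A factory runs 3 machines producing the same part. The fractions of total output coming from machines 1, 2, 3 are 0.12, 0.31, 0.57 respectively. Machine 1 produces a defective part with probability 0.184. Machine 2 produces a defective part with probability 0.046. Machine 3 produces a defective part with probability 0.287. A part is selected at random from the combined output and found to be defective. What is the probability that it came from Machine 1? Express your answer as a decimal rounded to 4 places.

P(defective|M1) = 0.184; P(defective|M2) = 0.046; P(defective|M3) = 0.287.
Prior × likelihood for each source: 0.12·0.184=0.02208, 0.31·0.046=0.01426, 0.57·0.287=0.1636. Summing gives P(defective) = 0.19993.
P(Machine 1 | defective) = 0.02208 / 0.19993 = 0.1104.

Posterior probability ≈ 0.1104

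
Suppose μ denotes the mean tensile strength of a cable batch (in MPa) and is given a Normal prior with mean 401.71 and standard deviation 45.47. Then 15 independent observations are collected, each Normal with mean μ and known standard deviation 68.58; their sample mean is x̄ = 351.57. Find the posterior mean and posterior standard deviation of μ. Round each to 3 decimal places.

With known σ, the Normal prior is conjugate. Weight on the data is w = (n/σ²)/(n/σ² + 1/τ₀²) = 0.00318931/(0.00318931+0.00048367) = 0.86832.
Posterior mean = w·x̄ + (1−w)·μ₀ = 0.86832·351.57 + 0.13168·401.71 = 358.173. Posterior variance = 1/(0.00318931+0.00048367) = 272.259, so SD = 16.500.

Posterior mean ≈ 358.173; posterior SD ≈ 16.500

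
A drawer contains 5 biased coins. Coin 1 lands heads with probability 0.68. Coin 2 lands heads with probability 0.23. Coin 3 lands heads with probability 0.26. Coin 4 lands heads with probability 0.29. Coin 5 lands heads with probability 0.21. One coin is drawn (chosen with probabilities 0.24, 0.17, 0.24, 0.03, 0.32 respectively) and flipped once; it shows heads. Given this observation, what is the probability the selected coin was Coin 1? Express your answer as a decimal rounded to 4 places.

P(heads|C1) = 0.68; P(heads|C2) = 0.23; P(heads|C3) = 0.26; P(heads|C4) = 0.29; P(heads|C5) = 0.21.
Prior × likelihood for each source: 0.24·0.68=0.1632, 0.17·0.23=0.03910, 0.24·0.26=0.06240, 0.03·0.29=0.008700, 0.32·0.21=0.06720. Summing gives P(heads) = 0.34060.
P(Coin 1 | heads) = 0.1632 / 0.34060 = 0.4792.

Posterior probability ≈ 0.4792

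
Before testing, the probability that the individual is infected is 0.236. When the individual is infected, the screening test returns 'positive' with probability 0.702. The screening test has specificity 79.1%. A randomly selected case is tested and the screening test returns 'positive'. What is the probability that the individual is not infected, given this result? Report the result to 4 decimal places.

P(¬H | E) ≈ 0.4908

Let H be the event that the individual is infected. P(H) = 0.236, so P(¬H) = 0.764. With E the 'positive' result, P(E|H) = 0.702 and P(E|¬H) = 0.209.
P(E) = 0.702·0.236 + 0.209·0.764 = 0.16567 + 0.15968 = 0.32535.
By Bayes' theorem, P(H|E) = 0.16567 / 0.32535 = 0.5092. Hence P(¬H|E) = 1 − 0.5092 = 0.4908.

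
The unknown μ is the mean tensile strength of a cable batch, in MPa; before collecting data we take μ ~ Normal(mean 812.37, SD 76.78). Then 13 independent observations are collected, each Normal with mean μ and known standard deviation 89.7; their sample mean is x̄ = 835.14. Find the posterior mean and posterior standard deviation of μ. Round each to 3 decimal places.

Prior precision 1/τ₀² = 1/76.78² = 0.00016963; data precision n/σ² = 13/89.7² = 0.00161569.
Posterior precision = 0.00016963 + 0.00161569 = 0.00178532, giving posterior SD = 1/√0.00178532 = 23.667.
Posterior mean = (0.00016963·812.37 + 0.00161569·835.14) / 0.00178532 = 832.977.

Posterior mean ≈ 832.977; posterior SD ≈ 23.667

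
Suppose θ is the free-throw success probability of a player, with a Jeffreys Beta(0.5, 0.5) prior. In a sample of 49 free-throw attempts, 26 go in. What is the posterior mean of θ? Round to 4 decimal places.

Observing 26 successes and 23 failures updates Beta(0.5, 0.5) by adding the success and failure counts to the two shape parameters: α = 0.5+26 = 26.5, β = 0.5+23 = 23.5.
E[θ | data] = 26.5/(26.5+23.5) = 0.5300.

Posterior mean ≈ 0.5300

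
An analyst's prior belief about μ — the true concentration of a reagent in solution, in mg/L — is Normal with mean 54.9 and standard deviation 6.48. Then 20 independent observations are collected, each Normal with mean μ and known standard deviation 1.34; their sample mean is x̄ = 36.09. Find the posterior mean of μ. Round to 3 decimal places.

Posterior mean ≈ 36.130

With known σ, the Normal prior is conjugate. Weight on the data is w = (n/σ²)/(n/σ² + 1/τ₀²) = 11.1383/(11.1383+0.0238150) = 0.99787.
Posterior mean = w·x̄ + (1−w)·μ₀ = 0.99787·36.09 + 0.0021335·54.9 = 36.130.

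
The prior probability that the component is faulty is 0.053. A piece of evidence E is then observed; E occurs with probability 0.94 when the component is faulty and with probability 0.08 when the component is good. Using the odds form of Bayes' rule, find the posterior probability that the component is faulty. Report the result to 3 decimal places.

Posterior probability ≈ 0.397

Prior odds = 0.053/(1−0.053) = 0.055966. In log-odds, ln(0.055966) = -2.8830.
Add log likelihood ratio: ln(11.750) = 2.4639.
Posterior log-odds = -0.41915, so posterior odds = exp(-0.41915) = 0.65760. Converting, P(H|E) = 0.65760/1.6576 = 0.397.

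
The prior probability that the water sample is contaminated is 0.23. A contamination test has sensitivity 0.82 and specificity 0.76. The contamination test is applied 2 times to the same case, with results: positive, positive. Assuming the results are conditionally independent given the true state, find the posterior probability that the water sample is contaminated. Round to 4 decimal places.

Posterior P(H) ≈ 0.7771

Let H be the event that the water sample is contaminated; start with P(H) = 0.23. P('positive'|H) = 0.82, P('positive'|¬H) = 0.24.
Update on result 1 ('positive'): P(H) ← 0.82·0.2300 / (0.82·0.2300 + 0.24·0.7700) = 0.18860/0.37340 = 0.5051.
Update on result 2 ('positive'): P(H) ← 0.82·0.5051 / (0.82·0.5051 + 0.24·0.4949) = 0.41417/0.53295 = 0.7771.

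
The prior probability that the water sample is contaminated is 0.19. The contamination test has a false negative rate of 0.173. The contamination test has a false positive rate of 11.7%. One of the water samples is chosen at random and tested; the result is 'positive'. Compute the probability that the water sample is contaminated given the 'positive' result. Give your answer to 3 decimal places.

P(H | E) ≈ 0.624

Write H for 'the water sample is contaminated'. Prior odds H:¬H = 0.19/0.81 = 0.23457. For the 'positive' outcome, the likelihood ratio is 0.827/0.117 = 7.0684.
Posterior odds = 0.23457 × 7.0684 = 1.6580, so P(H|E) = 1.6580/(1+1.6580) = 0.624.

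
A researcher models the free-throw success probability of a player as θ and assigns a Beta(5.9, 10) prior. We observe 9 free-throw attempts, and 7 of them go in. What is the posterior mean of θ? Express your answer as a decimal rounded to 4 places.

The binomial likelihood is conjugate to the Beta prior: with 7 successes and 2 failures, the posterior is Beta(5.9+7, 10+2) = Beta(12.9, 12).
Posterior mean = α/(α+β) = 12.9/24.9 = 0.5181.

Posterior mean ≈ 0.5181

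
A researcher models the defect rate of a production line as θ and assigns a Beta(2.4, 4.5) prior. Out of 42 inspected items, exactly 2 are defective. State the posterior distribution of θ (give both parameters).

Posterior: Beta(4.4, 44.5)

Observing 2 successes and 40 failures updates Beta(2.4, 4.5) by adding the success and failure counts to the two shape parameters: α = 2.4+2 = 4.4, β = 4.5+40 = 44.5.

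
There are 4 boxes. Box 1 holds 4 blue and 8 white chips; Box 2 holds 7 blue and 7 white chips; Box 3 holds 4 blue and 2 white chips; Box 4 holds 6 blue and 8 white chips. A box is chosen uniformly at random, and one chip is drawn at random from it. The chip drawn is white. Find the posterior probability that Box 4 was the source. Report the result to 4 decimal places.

Tabulate prior·likelihood by source: [1] prior 0.25, lik 0.6667, product 0.1667; [2] prior 0.25, lik 0.5, product 0.1250; [3] prior 0.25, lik 0.3333, product 0.08333; [4] prior 0.25, lik 0.5714, product 0.1429.
Normalizing constant = 0.51786; the posterior for Box 4 is its product over the sum, 0.1429/0.51786 = 0.2759.

Posterior probability ≈ 0.2759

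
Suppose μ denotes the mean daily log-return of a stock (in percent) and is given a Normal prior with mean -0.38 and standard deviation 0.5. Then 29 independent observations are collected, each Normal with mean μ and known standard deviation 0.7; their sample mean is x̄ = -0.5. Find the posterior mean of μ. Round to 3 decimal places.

Posterior mean ≈ -0.492

With known σ, the Normal prior is conjugate. Weight on the data is w = (n/σ²)/(n/σ² + 1/τ₀²) = 59.1837/(59.1837+4.00000) = 0.93669.
Posterior mean = w·x̄ + (1−w)·μ₀ = 0.93669·-0.5 + 0.063307·-0.38 = -0.492.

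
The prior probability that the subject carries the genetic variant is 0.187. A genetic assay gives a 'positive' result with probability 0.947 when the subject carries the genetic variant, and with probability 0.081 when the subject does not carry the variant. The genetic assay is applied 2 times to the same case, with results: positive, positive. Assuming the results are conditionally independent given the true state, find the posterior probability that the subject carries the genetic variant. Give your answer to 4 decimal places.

Posterior P(H) ≈ 0.9692

Let H be the event that the subject carries the genetic variant; start with P(H) = 0.187. P('positive'|H) = 0.947, P('positive'|¬H) = 0.081.
Update on result 1 ('positive'): P(H) ← 0.947·0.1870 / (0.947·0.1870 + 0.081·0.8130) = 0.17709/0.24294 = 0.7289.
Update on result 2 ('positive'): P(H) ← 0.947·0.7289 / (0.947·0.7289 + 0.081·0.2711) = 0.69030/0.71226 = 0.9692.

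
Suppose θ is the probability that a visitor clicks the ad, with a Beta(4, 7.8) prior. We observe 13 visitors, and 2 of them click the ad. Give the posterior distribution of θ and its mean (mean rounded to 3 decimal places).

The binomial likelihood is conjugate to the Beta prior: with 2 successes and 11 failures, the posterior is Beta(4+2, 7.8+11) = Beta(6, 18.8).
E[θ | data] = 6/(6+18.8) = 0.242.

Posterior: Beta(6, 18.8); mean ≈ 0.242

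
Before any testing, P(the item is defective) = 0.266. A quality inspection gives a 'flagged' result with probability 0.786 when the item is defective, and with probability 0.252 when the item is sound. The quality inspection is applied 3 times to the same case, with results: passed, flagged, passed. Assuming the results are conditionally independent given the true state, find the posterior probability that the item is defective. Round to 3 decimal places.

Posterior P(H) ≈ 0.085

Let H be the event that the item is defective; start with P(H) = 0.266. P('flagged'|H) = 0.786, P('flagged'|¬H) = 0.252.
Update on result 1 ('passed'): P(H) ← 0.214·0.2660 / (0.214·0.2660 + 0.748·0.7340) = 0.056924/0.60596 = 0.0939.
Update on result 2 ('flagged'): P(H) ← 0.786·0.0939 / (0.786·0.0939 + 0.252·0.9061) = 0.073837/0.30216 = 0.2444.
Update on result 3 ('passed'): P(H) ← 0.214·0.2444 / (0.214·0.2444 + 0.748·0.7556) = 0.052293/0.61751 = 0.0847.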